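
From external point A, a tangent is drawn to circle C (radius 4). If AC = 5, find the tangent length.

Let T be the point of tangency. Then CT ⊥ AT (radius ⊥ tangent).
In right triangle CTA: CA² = CT² + AT²
5² = 4² + AT²
AT² = 9, AT = 3

3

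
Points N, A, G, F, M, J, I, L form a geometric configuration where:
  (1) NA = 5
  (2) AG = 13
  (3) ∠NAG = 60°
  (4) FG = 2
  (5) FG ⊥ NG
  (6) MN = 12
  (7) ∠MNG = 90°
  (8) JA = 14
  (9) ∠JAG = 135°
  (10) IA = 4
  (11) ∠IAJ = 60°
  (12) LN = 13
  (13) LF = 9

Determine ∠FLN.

Step 1: By the law of cosines on triangle GAN: GN² = 13² + 5² − 2·13·5·cos(60°) = 129, so GN = √129.
Step 2: By the law of cosines on triangle FGN: FN² = 2² + √129² − 2·2·√129·cos(90°) = 133, so FN = √133.
Step 3: By the inverse law of cosines on triangle FLN: cos(∠FLN) = (9² + 13² − √133²) / (2·9·13) = 117/234 = 0.5, so ∠FLN = 60°.

Therefore, the measure of angle ∠FLN = 60°.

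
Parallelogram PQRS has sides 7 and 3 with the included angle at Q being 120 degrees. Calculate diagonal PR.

Using the law of cosines:
d^2 = 7^2 + 3^2 - 2(7)(3)cos(120 degrees)
d^2 = 49 + 9 - 42*-1/2
d^2 = 79
d = sqrt(79)

sqrt(79)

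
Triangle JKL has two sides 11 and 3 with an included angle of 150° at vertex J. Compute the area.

When two sides and the included angle are known, the area formula is (1/2)ab sin(C).
The height from one side to the opposite vertex is 3 sin(150°) = 3/2.
Area = (1/2) * 11 * 3/2 = 33/4.

33/4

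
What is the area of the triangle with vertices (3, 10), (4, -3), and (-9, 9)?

The Shoelace formula computes the area from vertex coordinates by summing cross products.
For vertices (3,10), (4,-3), (-9,9):
Signed sum = 3*-3 - 4*10 + 4*9 - -9*-3 + -9*10 - 3*9
= -49 + 9 + -117 = -157
Area = (1/2)|-157| = 157/2.

157/2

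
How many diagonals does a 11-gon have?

Total line segments between 11 vertices = C(11,2) = 55.
Subtract the 11 sides: 55 - 11 = 44 diagonals.

44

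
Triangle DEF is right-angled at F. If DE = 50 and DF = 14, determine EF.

Rearranging the Pythagorean theorem to solve for the unknown leg:
leg^2 = hypotenuse^2 - known_leg^2 = 2500 - 196 = 2304
leg = sqrt(2304) = 48.

48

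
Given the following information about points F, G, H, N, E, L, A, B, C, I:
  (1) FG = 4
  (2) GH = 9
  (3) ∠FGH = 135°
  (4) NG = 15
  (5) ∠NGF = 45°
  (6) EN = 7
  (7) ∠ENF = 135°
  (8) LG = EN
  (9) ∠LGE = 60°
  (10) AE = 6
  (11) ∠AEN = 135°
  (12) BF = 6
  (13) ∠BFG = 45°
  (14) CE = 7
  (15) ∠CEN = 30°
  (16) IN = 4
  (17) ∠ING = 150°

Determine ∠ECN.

Step 1: By the law of cosines on triangle CEN: CN² = 7² + 7² − 2·7·7·cos(30°) = 13.13, so CN ≈ 3.62.
Step 2: By the inverse law of cosines on triangle ECN: cos(∠ECN) = (7² + 3.62² − 7²) / (2·7·3.62) = 13.13/50.73 = 0.2588, so ∠ECN = 75°.

Therefore, the measure of angle ∠ECN = 75°.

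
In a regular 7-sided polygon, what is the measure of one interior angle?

Each interior angle of a regular n-gon is (n - 2) * 180 / n.
For n = 7: (7 - 2) * 180 / 7 = 900/7 = 900/7 degrees.

900/7 degrees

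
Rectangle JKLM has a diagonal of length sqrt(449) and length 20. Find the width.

b = sqrt(d^2 - a^2) = sqrt(449 - 400) = sqrt(49) = 7

7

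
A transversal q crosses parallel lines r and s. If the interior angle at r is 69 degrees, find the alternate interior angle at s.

Alternate interior angles formed by parallel lines and a transversal are equal.
The given angle is 69 degrees.
The alternate interior angle = 69 degrees.

69 degrees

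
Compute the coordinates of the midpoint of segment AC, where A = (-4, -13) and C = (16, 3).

M = ((x₁ + x₂)/2, (y₁ + y₂)/2)
= ((-4 + 16)/2, (-13 + 3)/2)
= (12/2, -10/2) = (6, -5)

(6, -5)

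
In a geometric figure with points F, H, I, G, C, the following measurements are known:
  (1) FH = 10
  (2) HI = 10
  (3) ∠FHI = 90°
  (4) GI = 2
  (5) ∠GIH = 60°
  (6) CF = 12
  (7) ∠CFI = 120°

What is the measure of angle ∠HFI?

Step 1: By the law of cosines on triangle FHI: FI² = 10² + 10² − 2·10·10·cos(90°) = 200, so FI = 10·√2.
Step 2: By the inverse law of cosines on triangle HFI: cos(∠HFI) = (10² + (10·√2)² − 10²) / (2·10·10·√2) = 200/282.84 = 0.7071, so ∠HFI = 45°.

Therefore, the measure of angle ∠HFI = 45°.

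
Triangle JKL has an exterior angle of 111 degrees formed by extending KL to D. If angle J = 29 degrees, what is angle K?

angle K = 111 - 29 = 82 degrees (exterior angle theorem).

82 degrees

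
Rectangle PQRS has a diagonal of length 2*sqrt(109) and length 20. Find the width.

The diagonal of a rectangle forms a right triangle with the two sides.
Rearranging the Pythagorean theorem: missing side = sqrt(d^2 - known^2).
= sqrt(436 - 400) = sqrt(36) = 6.

6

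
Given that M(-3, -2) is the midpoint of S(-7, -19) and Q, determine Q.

Using the midpoint formula: M = ((x1 + x2)/2, (y1 + y2)/2)
We know M = (-3, -2) and S = (-7, -19)
For x: -3 = (-7 + x2)/2, so x2 = 2*-3 - -7 = 1
For y: -2 = (-19 + y2)/2, so y2 = 2*-2 - -19 = 15
Q = (1, 15)

(1, 15)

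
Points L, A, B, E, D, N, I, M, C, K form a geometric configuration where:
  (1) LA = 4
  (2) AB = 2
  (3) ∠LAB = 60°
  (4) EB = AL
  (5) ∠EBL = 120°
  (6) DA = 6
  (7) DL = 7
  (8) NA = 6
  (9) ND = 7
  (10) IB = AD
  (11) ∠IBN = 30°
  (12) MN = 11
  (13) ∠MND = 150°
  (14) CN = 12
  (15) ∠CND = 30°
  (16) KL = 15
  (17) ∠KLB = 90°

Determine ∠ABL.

Step 1: By the law of cosines on triangle BAL: BL² = 2² + 4² − 2·2·4·cos(60°) = 12, so BL = 2·√3.
Step 2: By the inverse law of cosines on triangle ABL: cos(∠ABL) = (2² + (2·√3)² − 4²) / (2·2·2·√3) = 0/13.86 = 0, so ∠ABL = 90°.

Therefore, the measure of angle ∠ABL = 90°.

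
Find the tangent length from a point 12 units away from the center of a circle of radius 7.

tangent = √(d² - r²) = √(12² - 7²) = √(144 - 49) = √95 = sqrt(95)

sqrt(95)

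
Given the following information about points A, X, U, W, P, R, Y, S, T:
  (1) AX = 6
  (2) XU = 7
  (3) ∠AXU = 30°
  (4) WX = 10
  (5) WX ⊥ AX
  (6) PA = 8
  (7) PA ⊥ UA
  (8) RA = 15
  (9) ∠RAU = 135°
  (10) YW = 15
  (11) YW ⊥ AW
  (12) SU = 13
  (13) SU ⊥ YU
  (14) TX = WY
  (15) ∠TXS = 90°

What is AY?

Step 1: By the law of cosines on triangle AXW: AW² = 6² + 10² − 2·6·10·cos(90°) = 136, so AW = 2·√34.
Step 2: By the law of cosines on triangle AWY: AY² = (2·√34)² + 15² − 2·2·√34·15·cos(90°) = 361, so AY = 19.

Therefore, the length of AY = 19.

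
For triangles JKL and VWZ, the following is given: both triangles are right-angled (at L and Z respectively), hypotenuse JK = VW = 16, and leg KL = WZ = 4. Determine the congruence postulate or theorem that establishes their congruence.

The given information provides:
both triangles are right-angled (at L and Z respectively), hypotenuse JK = VW = 16, and leg KL = WZ = 4
This matches the HL congruence theorem.
The hypotenuse and one leg of two right triangles are equal (Hypotenuse-Leg).

HL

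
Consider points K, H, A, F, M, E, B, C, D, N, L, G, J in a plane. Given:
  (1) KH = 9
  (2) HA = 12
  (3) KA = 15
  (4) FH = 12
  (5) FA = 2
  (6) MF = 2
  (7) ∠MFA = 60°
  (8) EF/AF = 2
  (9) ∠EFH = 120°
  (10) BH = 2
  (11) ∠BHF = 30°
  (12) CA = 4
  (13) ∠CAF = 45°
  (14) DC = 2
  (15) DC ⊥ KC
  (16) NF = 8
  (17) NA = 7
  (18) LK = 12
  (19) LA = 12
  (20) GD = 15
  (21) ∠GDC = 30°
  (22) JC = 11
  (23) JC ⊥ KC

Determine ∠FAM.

Step 1: By the law of cosines on triangle AFM: AM² = 2² + 2² − 2·2·2·cos(60°) = 4, so AM = 2.
Step 2: By the inverse law of cosines on triangle FAM: cos(∠FAM) = (2² + 2² − 2²) / (2·2·2) = 4/8 = 0.5, so ∠FAM = 60°.

Therefore, the measure of angle ∠FAM = 60°.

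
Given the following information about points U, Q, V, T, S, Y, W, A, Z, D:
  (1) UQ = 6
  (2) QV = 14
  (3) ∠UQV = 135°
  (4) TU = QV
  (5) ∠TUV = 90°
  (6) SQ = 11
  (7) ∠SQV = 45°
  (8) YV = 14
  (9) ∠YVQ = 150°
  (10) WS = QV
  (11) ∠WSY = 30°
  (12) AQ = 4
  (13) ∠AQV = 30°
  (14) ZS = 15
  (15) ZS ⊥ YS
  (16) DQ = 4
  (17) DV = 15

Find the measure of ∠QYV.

Step 1: By the law of cosines on triangle YVQ: YQ² = 14² + 14² − 2·14·14·cos(150°) = 731.48, so YQ ≈ 27.05.
Step 2: By the inverse law of cosines on triangle QYV: cos(∠QYV) = (27.05² + 14² − 14²) / (2·27.05·14) = 731.48/757.29 = 0.9659, so ∠QYV = 15°.

Therefore, the measure of angle ∠QYV = 15°.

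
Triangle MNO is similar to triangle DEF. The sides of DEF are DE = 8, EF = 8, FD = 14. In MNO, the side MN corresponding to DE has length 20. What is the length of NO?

Similar triangles have proportional sides. Setting up the proportion:
MN / DE = NO / EF
20 / 8 = NO / 8
NO = 8 * 20 / 8 = 20.

20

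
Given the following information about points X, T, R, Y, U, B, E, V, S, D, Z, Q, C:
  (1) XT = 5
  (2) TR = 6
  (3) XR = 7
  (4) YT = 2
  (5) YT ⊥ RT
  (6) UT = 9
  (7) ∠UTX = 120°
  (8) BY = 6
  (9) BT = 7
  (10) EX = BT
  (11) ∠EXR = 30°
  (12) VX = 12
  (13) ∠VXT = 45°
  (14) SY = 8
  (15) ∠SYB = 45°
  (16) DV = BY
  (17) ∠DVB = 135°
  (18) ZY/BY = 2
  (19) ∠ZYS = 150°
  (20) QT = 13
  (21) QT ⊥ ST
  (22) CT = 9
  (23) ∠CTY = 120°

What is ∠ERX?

From the given relations: EX = BT = 7.
Step 1: By the law of cosines on triangle RXE: RE² = 7² + 7² − 2·7·7·cos(30°) = 13.13, so RE ≈ 3.62.
Step 2: By the inverse law of cosines on triangle ERX: cos(∠ERX) = (3.62² + 7² − 7²) / (2·3.62·7) = 13.13/50.73 = 0.2588, so ∠ERX = 75°.

Therefore, the measure of angle ∠ERX = 75°.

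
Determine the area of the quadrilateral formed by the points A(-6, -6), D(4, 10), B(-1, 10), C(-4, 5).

Using the Shoelace formula for a quadrilateral (vertices in order):
Area = (1/2)|sum of (x_i * y_(i+1) - x_(i+1) * y_i)|
Terms: (-6*10 - 4*-6) = -36, (4*10 - -1*10) = 50, (-1*5 - -4*10) = 35, (-4*-6 - -6*5) = 54
Sum = 103
Area = (1/2)(103) = 103/2

103/2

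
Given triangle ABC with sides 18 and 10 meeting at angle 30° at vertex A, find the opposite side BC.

Law of cosines: BC^2 = 18^2 + 10^2 - 2(18)(10)cos(30°) = 424 - 180*sqrt(3), so BC = 2*sqrt(106 - 45*sqrt(3)).

2*sqrt(106 - 45*sqrt(3))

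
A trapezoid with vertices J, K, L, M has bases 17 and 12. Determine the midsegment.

The midsegment (median) of a trapezoid connects the midpoints of the non-parallel sides.
Its length is the average of the two bases: (17 + 12) / 2 = 29/2.

29/2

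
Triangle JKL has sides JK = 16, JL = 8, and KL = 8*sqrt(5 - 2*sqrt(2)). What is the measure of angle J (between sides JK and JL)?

By the inverse law of cosines: cos(J) = (JK² + JL² - KL²) / (2 × JK × JL)
cos(J) = (16² + 8² - (8*sqrt(5 - 2*sqrt(2)))²) / (2 × 16 × 8)
cos(J) = (256 + 64 - (320 - 128*sqrt(2))) / 256
cos(J) = sqrt(2)/2
J = arccos(sqrt(2)/2) = 45°

45°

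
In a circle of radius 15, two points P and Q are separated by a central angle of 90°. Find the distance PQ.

Chord = 2(15) sin(45°) = 15*sqrt(2)

15*sqrt(2)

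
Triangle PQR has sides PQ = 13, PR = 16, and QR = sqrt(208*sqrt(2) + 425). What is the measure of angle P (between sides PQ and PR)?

cos(P) = (13² + 16² - (sqrt(208*sqrt(2) + 425))²) / (2 × 13 × 16) = -sqrt(2)/2, so P = arccos(-sqrt(2)/2) = 135°.

135°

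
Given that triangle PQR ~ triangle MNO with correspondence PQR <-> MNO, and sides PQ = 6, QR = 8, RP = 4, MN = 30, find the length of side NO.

k = 30/6 = 5. NO = 5 * 8 = 40.

40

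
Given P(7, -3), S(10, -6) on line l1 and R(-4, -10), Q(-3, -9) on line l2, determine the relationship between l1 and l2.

Slope of line 1: m1 = (-6 - -3)/(10 - 7) = -3/3 = -1
Slope of line 2: m2 = (-9 - -10)/(-3 - -4) = 1/1 = 1
m1 * m2 = (-1) * (1) = -1 = -1, so the lines are perpendicular.

Perpendicular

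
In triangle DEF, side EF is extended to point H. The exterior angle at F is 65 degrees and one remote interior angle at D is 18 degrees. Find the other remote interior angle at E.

The exterior angle theorem states that an exterior angle equals the sum of the two non-adjacent interior angles.
So 65 = 18 + angle E, which gives angle E = 65 - 18 = 47 degrees.

47 degrees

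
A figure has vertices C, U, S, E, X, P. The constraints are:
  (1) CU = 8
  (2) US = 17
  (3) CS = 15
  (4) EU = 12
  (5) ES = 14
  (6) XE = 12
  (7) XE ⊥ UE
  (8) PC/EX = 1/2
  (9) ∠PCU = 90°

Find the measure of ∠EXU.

Step 1: By the law of cosines on triangle XEU: XU² = 12² + 12² − 2·12·12·cos(90°) = 288, so XU = 12·√2.
Step 2: By the inverse law of cosines on triangle EXU: cos(∠EXU) = (12² + (12·√2)² − 12²) / (2·12·12·√2) = 288/407.29 = 0.7071, so ∠EXU = 45°.

Therefore, the measure of angle ∠EXU = 45°.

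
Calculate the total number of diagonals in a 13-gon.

Each of the 13 vertices connects to 10 non-adjacent vertices via diagonals.
Total connections = 13 × 10 = 130, but each diagonal is counted twice.
Number of diagonals = 130 / 2 = 65.

65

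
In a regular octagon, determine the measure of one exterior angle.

Each exterior angle of a regular n-gon is 360 / n.
For n = 8: 360 / 8 = 45 degrees.

45 degrees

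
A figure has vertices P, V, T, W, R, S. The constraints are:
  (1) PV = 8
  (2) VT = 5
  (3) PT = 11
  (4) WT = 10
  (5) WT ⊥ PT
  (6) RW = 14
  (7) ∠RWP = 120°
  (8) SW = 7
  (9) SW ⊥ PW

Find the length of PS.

Step 1: By the law of cosines on triangle PTW: PW² = 11² + 10² − 2·11·10·cos(90°) = 221, so PW ≈ 14.87.
Step 2: By the law of cosines on triangle PWS: PS² = 14.87² + 7² − 2·14.87·7·cos(90°) = 270, so PS = 3·√30.

Therefore, the length of PS = 3·√30.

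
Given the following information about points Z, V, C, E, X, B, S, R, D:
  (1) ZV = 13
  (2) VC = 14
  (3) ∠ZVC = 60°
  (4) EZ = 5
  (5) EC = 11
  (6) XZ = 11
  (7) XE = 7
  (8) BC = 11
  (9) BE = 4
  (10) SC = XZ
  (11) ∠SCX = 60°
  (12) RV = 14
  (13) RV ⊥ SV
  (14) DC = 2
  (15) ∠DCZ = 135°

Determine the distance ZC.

Step 1: By the law of cosines on triangle ZVC: ZC² = 13² + 14² − 2·13·14·cos(60°) = 183, so ZC = √183.

Therefore, the length of ZC = √183.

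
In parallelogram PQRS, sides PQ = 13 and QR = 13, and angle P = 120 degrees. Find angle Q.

Opposite sides of a parallelogram are parallel, so consecutive angles form co-interior angles on a transversal.
Co-interior angles sum to 180°, giving angle Q = 180 - 120 = 60 degrees.

60 degrees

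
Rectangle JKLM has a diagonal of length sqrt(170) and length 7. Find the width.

The diagonal of a rectangle forms a right triangle with the two sides.
Rearranging the Pythagorean theorem: missing side = sqrt(d^2 - known^2).
= sqrt(170 - 49) = sqrt(121) = 11.

11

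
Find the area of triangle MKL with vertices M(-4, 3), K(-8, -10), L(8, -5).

The Shoelace formula computes the area from vertex coordinates by summing cross products.
For vertices (-4,3), (-8,-10), (8,-5):
Signed sum = -4*-10 - -8*3 + -8*-5 - 8*-10 + 8*3 - -4*-5
= 64 + 120 + 4 = 188
Area = (1/2)|188| = 94.

94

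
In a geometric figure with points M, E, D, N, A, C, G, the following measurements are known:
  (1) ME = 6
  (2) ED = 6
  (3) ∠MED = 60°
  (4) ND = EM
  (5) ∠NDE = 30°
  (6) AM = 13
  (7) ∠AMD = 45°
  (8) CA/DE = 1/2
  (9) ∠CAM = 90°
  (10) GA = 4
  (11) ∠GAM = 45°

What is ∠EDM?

Step 1: By the law of cosines on triangle DEM: DM² = 6² + 6² − 2·6·6·cos(60°) = 36, so DM = 6.
Step 2: By the inverse law of cosines on triangle EDM: cos(∠EDM) = (6² + 6² − 6²) / (2·6·6) = 36/72 = 0.5, so ∠EDM = 60°.

Therefore, the measure of angle ∠EDM = 60°.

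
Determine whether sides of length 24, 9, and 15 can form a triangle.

The longest side is 24. The other two sides sum to 9 + 15 = 24.
Since 24 ≤ 24, the two shorter sides cannot reach around to close the triangle.

No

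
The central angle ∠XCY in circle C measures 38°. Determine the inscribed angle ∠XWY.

An inscribed angle intercepts an arc from a point on the circle, while the central angle intercepts the same arc from the center.
The inscribed angle is always half the central angle: 38° / 2 = 19°.

19°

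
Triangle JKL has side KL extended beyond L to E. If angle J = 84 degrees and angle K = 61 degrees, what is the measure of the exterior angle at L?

The interior angle at L is 180 - 84 - 61 = 35 degrees.
The exterior angle and interior angle at L are supplementary:
Exterior angle = 180 - 35 = 145 degrees.

145 degrees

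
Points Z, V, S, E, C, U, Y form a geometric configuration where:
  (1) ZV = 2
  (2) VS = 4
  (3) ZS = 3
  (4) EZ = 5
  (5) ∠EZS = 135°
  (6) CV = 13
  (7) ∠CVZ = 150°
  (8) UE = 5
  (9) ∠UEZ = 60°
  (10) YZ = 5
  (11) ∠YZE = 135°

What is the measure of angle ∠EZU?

Step 1: By the law of cosines on triangle ZEU: ZU² = 5² + 5² − 2·5·5·cos(60°) = 25, so ZU = 5.
Step 2: By the inverse law of cosines on triangle EZU: cos(∠EZU) = (5² + 5² − 5²) / (2·5·5) = 25/50 = 0.5, so ∠EZU = 60°.

Therefore, the measure of angle ∠EZU = 60°.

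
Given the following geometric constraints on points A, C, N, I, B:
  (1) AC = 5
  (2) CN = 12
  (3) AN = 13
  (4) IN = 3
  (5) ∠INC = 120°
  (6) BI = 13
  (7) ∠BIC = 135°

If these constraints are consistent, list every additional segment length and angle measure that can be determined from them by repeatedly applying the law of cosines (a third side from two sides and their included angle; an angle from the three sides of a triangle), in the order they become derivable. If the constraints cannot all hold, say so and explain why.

The constraints are consistent. Derivable facts, in order:
After 1 step:
- CI = 3·√21
- ∠ACN = 90°
- ∠ANC = 22.62°
- ∠CAN = 67.38°
After 2 steps:
- CB ≈ 24.71
- ∠CIN = 49.11°
- ∠ICN = 10.89°
After 3 steps:
- ∠BCI = 21.84°
- ∠CBI = 23.16°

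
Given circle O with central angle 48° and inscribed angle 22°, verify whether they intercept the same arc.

By the inscribed angle theorem, the inscribed angle for a central angle of 48° should be 48° / 2 = 24°.
The given inscribed angle is 22°, which does not equal 24°.
Therefore, no, they do not correspond to the same arc.

No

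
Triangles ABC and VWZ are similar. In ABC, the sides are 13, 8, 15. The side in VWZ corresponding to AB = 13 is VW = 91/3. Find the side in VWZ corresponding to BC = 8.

k = 91/3/13 = 7/3. WZ = 7/3 * 8 = 56/3.

56/3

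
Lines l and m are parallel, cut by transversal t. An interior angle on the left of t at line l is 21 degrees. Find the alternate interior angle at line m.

Alternate interior angles are equal: 21 degrees.

21 degrees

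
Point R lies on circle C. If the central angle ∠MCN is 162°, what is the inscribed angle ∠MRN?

Inscribed angle = 162° / 2 = 81° (inscribed angle theorem).

81°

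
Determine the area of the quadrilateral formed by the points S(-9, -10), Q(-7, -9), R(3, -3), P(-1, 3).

The Shoelace formula works by pairing each vertex with the next (cycling back to the first).
For each pair, compute x_i*y_(i+1) - x_(i+1)*y_i:
  (-9*-9 - -7*-10) = 11
  (-7*-3 - 3*-9) = 48
  (3*3 - -1*-3) = 6
  (-1*-10 - -9*3) = 37
Taking half the absolute value of the total: Area = (1/2)(102) = 51.

51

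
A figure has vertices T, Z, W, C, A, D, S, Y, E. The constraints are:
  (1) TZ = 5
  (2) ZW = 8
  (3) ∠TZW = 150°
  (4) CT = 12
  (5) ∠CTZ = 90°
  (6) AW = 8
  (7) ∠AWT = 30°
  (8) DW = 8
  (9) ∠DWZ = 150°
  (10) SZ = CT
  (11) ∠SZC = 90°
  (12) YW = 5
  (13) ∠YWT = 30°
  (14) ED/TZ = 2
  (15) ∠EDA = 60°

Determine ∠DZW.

Step 1: By the law of cosines on triangle ZWD: ZD² = 8² + 8² − 2·8·8·cos(150°) = 238.85, so ZD ≈ 15.45.
Step 2: By the inverse law of cosines on triangle DZW: cos(∠DZW) = (15.45² + 8² − 8²) / (2·15.45·8) = 238.85/247.28 = 0.9659, so ∠DZW = 15°.

Therefore, the measure of angle ∠DZW = 15°.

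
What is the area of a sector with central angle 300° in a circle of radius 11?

Sector area = πr² × θ/360
= π × 11² × 5/6
= π × 121 × 5/6
= 605*pi/6

605*pi/6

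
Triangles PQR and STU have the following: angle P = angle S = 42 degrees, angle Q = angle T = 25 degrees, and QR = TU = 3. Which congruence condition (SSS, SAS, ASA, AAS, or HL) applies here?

The given information matches AAS: Two pairs of corresponding angles and a non-included side are equal (Angle-Angle-Side).

AAS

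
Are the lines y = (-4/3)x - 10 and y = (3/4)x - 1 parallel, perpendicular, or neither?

Slope of line 1: m1 = -4/3
Slope of line 2: m2 = 3/4
Two lines are perpendicular when the product of their slopes is -1 (negative reciprocals).
m1 * m2 = (-4/3) * (3/4) = -1, confirming perpendicularity.

Perpendicular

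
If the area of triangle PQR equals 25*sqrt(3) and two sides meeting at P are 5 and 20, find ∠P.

From the SAS area formula Area = (1/2)ab sin(C), rearranging gives sin(C) = 2*Area/(ab).
sin(C) = 2 * 25*sqrt(3) / (100) = sqrt(3)/2.
Therefore C = arcsin(sqrt(3)/2) = 60°.
Since sin(180° - C) = sin(C), the obtuse angle 120° gives the same area, so C = 60° or C = 120°.

60° or 120°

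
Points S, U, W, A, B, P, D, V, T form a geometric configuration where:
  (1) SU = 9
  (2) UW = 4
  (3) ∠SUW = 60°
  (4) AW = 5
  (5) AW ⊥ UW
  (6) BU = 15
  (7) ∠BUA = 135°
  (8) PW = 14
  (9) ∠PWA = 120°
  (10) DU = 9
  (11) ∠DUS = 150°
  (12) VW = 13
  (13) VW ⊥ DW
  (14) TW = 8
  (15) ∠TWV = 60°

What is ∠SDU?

Step 1: By the law of cosines on triangle DUS: DS² = 9² + 9² − 2·9·9·cos(150°) = 302.3, so DS ≈ 17.39.
Step 2: By the inverse law of cosines on triangle SDU: cos(∠SDU) = (17.39² + 9² − 9²) / (2·17.39·9) = 302.3/312.96 = 0.9659, so ∠SDU = 15°.

Therefore, the measure of angle ∠SDU = 15°.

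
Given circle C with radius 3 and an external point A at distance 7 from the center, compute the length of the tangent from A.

Let T be the point of tangency. Then CT ⊥ AT (radius ⊥ tangent).
In right triangle CTA: CA² = CT² + AT²
7² = 3² + AT²
AT² = 40, AT = 2*sqrt(10)

2*sqrt(10)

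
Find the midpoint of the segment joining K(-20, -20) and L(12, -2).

M = ((x₁ + x₂)/2, (y₁ + y₂)/2)
= ((-20 + 12)/2, (-20 + -2)/2)
= (-8/2, -22/2) = (-4, -11)

(-4, -11)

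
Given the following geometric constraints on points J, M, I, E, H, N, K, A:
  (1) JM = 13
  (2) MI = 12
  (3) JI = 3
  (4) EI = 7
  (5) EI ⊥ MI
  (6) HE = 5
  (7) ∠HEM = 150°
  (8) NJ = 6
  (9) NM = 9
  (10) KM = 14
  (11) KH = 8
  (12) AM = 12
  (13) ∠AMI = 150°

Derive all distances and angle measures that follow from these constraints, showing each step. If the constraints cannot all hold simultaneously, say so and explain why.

The constraints are consistent.

Step 1: From MI = 12, IE = 7, and ∠MIE = 90°, by the law of cosines:
  ME² = MI² + IE² - 2·MI·IE·cos(90°) = 144 + 49 - 0 = 193
  ME = √193

Step 2: From IM = 12, MA = 12, and ∠IMA = 150°, by the law of cosines:
  IA² = IM² + MA² - 2·IM·MA·cos(150°) = 144 + 144 + 249.4 = 537.4
  IA ≈ 23.18

Step 3: From JI = 3, JM = 13, IM = 12, by the inverse law of cosines:
  cos(∠IJM) = (JI² + JM² - IM²) / (2·JI·JM)
  ∠IJM = 64.16°

Step 4: From JM = 13, JN = 6, MN = 9, by the inverse law of cosines:
  cos(∠MJN) = (JM² + JN² - MN²) / (2·JM·JN)
  ∠MJN = 37.36°

Step 5: From MI = 12, MJ = 13, IJ = 3, by the inverse law of cosines:
  cos(∠IMJ) = (MI² + MJ² - IJ²) / (2·MI·MJ)
  ∠IMJ = 13°

Step 6: From MJ = 13, MN = 9, JN = 6, by the inverse law of cosines:
  cos(∠JMN) = (MJ² + MN² - JN²) / (2·MJ·MN)
  ∠JMN = 23.86°

Step 7: From IJ = 3, IM = 12, JM = 13, by the inverse law of cosines:
  cos(∠JIM) = (IJ² + IM² - JM²) / (2·IJ·IM)
  ∠JIM = 102.84°

Step 8: From NJ = 6, NM = 9, JM = 13, by the inverse law of cosines:
  cos(∠JNM) = (NJ² + NM² - JM²) / (2·NJ·NM)
  ∠JNM = 118.78°

Step 9: From ME = √193, EH = 5, and ∠MEH = 150°, by the law of cosines:
  MH² = ME² + EH² - 2·ME·EH·cos(150°) = 193 + 25 + 120.3 = 338.3
  MH ≈ 18.39

Step 10: From ME = √193, MI = 12, EI = 7, by the inverse law of cosines:
  cos(∠EMI) = (ME² + MI² - EI²) / (2·ME·MI)
  ∠EMI = 30.26°

Step 11: From IA = 23.18, IM = 12, AM = 12, by the inverse law of cosines:
  cos(∠AIM) = (IA² + IM² - AM²) / (2·IA·IM)
  ∠AIM = 15°

Step 12: From EI = 7, EM = √193, IM = 12, by the inverse law of cosines:
  cos(∠IEM) = (EI² + EM² - IM²) / (2·EI·EM)
  ∠IEM = 59.74°

Step 13: From AI = 23.18, AM = 12, IM = 12, by the inverse law of cosines:
  cos(∠IAM) = (AI² + AM² - IM²) / (2·AI·AM)
  ∠IAM = 15°

Step 14: From ME = √193, MH = 18.39, EH = 5, by the inverse law of cosines:
  cos(∠EMH) = (ME² + MH² - EH²) / (2·ME·MH)
  ∠EMH = 7.81°

Step 15: From MH = 18.39, MK = 14, HK = 8, by the inverse law of cosines:
  cos(∠HMK) = (MH² + MK² - HK²) / (2·MH·MK)
  ∠HMK = 24.05°

Step 16: From HE = 5, HM = 18.39, EM = √193, by the inverse law of cosines:
  cos(∠EHM) = (HE² + HM² - EM²) / (2·HE·HM)
  ∠EHM = 22.19°

Step 17: From HK = 8, HM = 18.39, KM = 14, by the inverse law of cosines:
  cos(∠KHM) = (HK² + HM² - KM²) / (2·HK·HM)
  ∠KHM = 45.49°

Step 18: From KH = 8, KM = 14, HM = 18.39, by the inverse law of cosines:
  cos(∠HKM) = (KH² + KM² - HM²) / (2·KH·KM)
  ∠HKM = 110.46°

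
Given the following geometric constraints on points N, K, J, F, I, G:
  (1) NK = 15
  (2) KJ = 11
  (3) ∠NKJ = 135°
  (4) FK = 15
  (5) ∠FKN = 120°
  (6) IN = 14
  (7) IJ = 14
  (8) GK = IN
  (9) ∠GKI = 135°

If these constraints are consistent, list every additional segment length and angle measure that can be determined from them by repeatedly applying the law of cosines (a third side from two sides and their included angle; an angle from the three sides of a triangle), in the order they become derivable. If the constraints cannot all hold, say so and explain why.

The constraints are consistent. Derivable facts, in order:
After 1 step:
- NF = 15·√3
- NJ ≈ 24.07
After 2 steps:
- ∠FNK = 30°
- ∠IJN = 30.73°
- ∠INJ = 30.73°
- ∠JIN = 118.55°
- ∠JNK = 18.85°
- ∠KFN = 30°
- ∠KJN = 26.15°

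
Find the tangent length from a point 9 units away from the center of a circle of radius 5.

Let T be the point of tangency. Then QT ⊥ AT (radius ⊥ tangent).
In right triangle QTA: QA² = QT² + AT²
9² = 5² + AT²
AT² = 56, AT = 2*sqrt(14)

2*sqrt(14)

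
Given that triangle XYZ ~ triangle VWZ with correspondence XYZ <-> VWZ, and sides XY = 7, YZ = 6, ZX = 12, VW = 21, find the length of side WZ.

k = 21/7 = 3. WZ = 3 * 6 = 18.

18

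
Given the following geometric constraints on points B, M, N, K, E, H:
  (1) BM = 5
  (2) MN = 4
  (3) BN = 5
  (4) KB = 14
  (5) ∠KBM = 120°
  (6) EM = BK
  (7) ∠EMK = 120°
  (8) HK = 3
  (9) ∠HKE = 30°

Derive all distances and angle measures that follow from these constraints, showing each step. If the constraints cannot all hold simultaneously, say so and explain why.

The constraints are consistent.

From the given relations:
  EM = BK = 14

Step 1: From MB = 5, BK = 14, and ∠MBK = 120°, by the law of cosines:
  MK² = MB² + BK² - 2·MB·BK·cos(120°) = 25 + 196 + 70 = 291
  MK ≈ 17.06

Step 2: From BM = 5, BN = 5, MN = 4, by the inverse law of cosines:
  cos(∠MBN) = (BM² + BN² - MN²) / (2·BM·BN)
  ∠MBN = 47.16°

Step 3: From MB = 5, MN = 4, BN = 5, by the inverse law of cosines:
  cos(∠BMN) = (MB² + MN² - BN²) / (2·MB·MN)
  ∠BMN = 66.42°

Step 4: From NB = 5, NM = 4, BM = 5, by the inverse law of cosines:
  cos(∠BNM) = (NB² + NM² - BM²) / (2·NB·NM)
  ∠BNM = 66.42°

Step 5: From KM = 17.06, ME = 14, and ∠KME = 120°, by the law of cosines:
  KE² = KM² + ME² - 2·KM·ME·cos(120°) = 291 + 196 + 238.8 = 725.8
  KE ≈ 26.94

Step 6: From MB = 5, MK = 17.06, BK = 14, by the inverse law of cosines:
  cos(∠BMK) = (MB² + MK² - BK²) / (2·MB·MK)
  ∠BMK = 45.3°

Step 7: From KB = 14, KM = 17.06, BM = 5, by the inverse law of cosines:
  cos(∠BKM) = (KB² + KM² - BM²) / (2·KB·KM)
  ∠BKM = 14.7°

Step 8: From EK = 26.94, KH = 3, and ∠EKH = 30°, by the law of cosines:
  EH² = EK² + KH² - 2·EK·KH·cos(30°) = 725.8 + 9 - 140 = 594.8
  EH ≈ 24.39

Step 9: From KE = 26.94, KM = 17.06, EM = 14, by the inverse law of cosines:
  cos(∠EKM) = (KE² + KM² - EM²) / (2·KE·KM)
  ∠EKM = 26.75°

Step 10: From EK = 26.94, EM = 14, KM = 17.06, by the inverse law of cosines:
  cos(∠KEM) = (EK² + EM² - KM²) / (2·EK·EM)
  ∠KEM = 33.25°

Step 11: From EH = 24.39, EK = 26.94, HK = 3, by the inverse law of cosines:
  cos(∠HEK) = (EH² + EK² - HK²) / (2·EH·EK)
  ∠HEK = 3.53°

Step 12: From HE = 24.39, HK = 3, EK = 26.94, by the inverse law of cosines:
  cos(∠EHK) = (HE² + HK² - EK²) / (2·HE·HK)
  ∠EHK = 146.47°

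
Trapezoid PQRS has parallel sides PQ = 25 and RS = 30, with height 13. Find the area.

Area = (25 + 30) * 13 / 2 = 715 / 2 = 715/2

715/2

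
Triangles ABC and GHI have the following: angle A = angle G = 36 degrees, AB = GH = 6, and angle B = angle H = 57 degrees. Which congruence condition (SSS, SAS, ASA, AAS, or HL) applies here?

The given information matches ASA: Two pairs of corresponding angles and the included side are equal (Angle-Side-Angle).

ASA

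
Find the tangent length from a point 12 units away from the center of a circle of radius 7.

tangent = √(d² - r²) = √(12² - 7²) = √(144 - 49) = √95 = sqrt(95)

sqrt(95)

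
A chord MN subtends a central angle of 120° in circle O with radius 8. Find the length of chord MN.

Chord = 2(8) sin(60°) = 8*sqrt(3)

8*sqrt(3)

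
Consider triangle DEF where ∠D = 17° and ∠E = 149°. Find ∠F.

angle F = 180 - 17 - 149 = 14 degrees.

14 degrees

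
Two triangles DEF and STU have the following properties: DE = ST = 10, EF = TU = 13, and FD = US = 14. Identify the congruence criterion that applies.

Consider the given information: DE = ST = 10, EF = TU = 13, and FD = US = 14
This is not SAS or HL: SAS requires two sides and the included angle between them. HL only applies to right triangles with matching hypotenuse and leg.
The correct criterion is SSS. All three pairs of corresponding sides are equal (Side-Side-Side).

SSS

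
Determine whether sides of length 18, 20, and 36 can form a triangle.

Sort the sides: 18, 20, 36.
It suffices to check that the sum of the two smallest exceeds the largest:
18 + 20 = 38 > 36. ✓
Yes, a valid triangle can be formed.

Yes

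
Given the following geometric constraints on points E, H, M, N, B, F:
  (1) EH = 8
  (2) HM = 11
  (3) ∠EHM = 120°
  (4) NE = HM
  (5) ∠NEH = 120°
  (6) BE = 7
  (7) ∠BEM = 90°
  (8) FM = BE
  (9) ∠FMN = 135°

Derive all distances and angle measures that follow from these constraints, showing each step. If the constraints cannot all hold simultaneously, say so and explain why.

The constraints are consistent.

From the given relations:
  NE = HM = 11
  FM = BE = 7

Step 1: From EH = 8, HM = 11, and ∠EHM = 120°, by the law of cosines:
  EM² = EH² + HM² - 2·EH·HM·cos(120°) = 64 + 121 + 88 = 273
  EM ≈ 16.52

Step 2: From HE = 8, EN = 11, and ∠HEN = 120°, by the law of cosines:
  HN² = HE² + EN² - 2·HE·EN·cos(120°) = 64 + 121 + 88 = 273
  HN ≈ 16.52

Step 3: From ME = 16.52, EB = 7, and ∠MEB = 90°, by the law of cosines:
  MB² = ME² + EB² - 2·ME·EB·cos(90°) = 273 + 49 - 0 = 322
  MB ≈ 17.94

Step 4: From EH = 8, EM = 16.52, HM = 11, by the inverse law of cosines:
  cos(∠HEM) = (EH² + EM² - HM²) / (2·EH·EM)
  ∠HEM = 35.21°

Step 5: From HE = 8, HN = 16.52, EN = 11, by the inverse law of cosines:
  cos(∠EHN) = (HE² + HN² - EN²) / (2·HE·HN)
  ∠EHN = 35.21°

Step 6: From ME = 16.52, MH = 11, EH = 8, by the inverse law of cosines:
  cos(∠EMH) = (ME² + MH² - EH²) / (2·ME·MH)
  ∠EMH = 24.79°

Step 7: From NE = 11, NH = 16.52, EH = 8, by the inverse law of cosines:
  cos(∠ENH) = (NE² + NH² - EH²) / (2·NE·NH)
  ∠ENH = 24.79°

Step 8: From MB = 17.94, ME = 16.52, BE = 7, by the inverse law of cosines:
  cos(∠BME) = (MB² + ME² - BE²) / (2·MB·ME)
  ∠BME = 22.96°

Step 9: From BE = 7, BM = 17.94, EM = 16.52, by the inverse law of cosines:
  cos(∠EBM) = (BE² + BM² - EM²) / (2·BE·BM)
  ∠EBM = 67.04°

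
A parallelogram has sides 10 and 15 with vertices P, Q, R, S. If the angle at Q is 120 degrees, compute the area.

Area = a * b * sin(theta)
Area = 10 * 15 * sin(120 degrees)
Area = 150 * sqrt(3)/2
Area = 75*sqrt(3)

75*sqrt(3)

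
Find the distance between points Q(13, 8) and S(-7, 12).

d = sqrt((-20)^2 + (4)^2) = sqrt(416) = 4*sqrt(26)

4*sqrt(26)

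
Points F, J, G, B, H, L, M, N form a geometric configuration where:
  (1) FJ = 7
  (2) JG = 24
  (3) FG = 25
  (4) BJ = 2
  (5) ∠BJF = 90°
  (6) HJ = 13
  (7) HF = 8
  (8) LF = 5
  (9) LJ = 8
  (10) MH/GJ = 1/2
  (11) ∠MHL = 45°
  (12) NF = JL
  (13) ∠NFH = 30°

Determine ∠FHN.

From the given relations: NF = JL = 8.
Step 1: By the law of cosines on triangle HFN: HN² = 8² + 8² − 2·8·8·cos(30°) = 17.15, so HN ≈ 4.14.
Step 2: By the inverse law of cosines on triangle FHN: cos(∠FHN) = (8² + 4.14² − 8²) / (2·8·4.14) = 17.15/66.26 = 0.2588, so ∠FHN = 75°.

Therefore, the measure of angle ∠FHN = 75°.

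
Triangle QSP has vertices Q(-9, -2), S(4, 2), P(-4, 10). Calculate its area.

The Shoelace formula computes the area from vertex coordinates by summing cross products.
For vertices (-9,-2), (4,2), (-4,10):
Signed sum = -9*2 - 4*-2 + 4*10 - -4*2 + -4*-2 - -9*10
= -10 + 48 + 98 = 136
Area = (1/2)|136| = 68.

68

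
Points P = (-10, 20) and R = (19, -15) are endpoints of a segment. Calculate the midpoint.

The midpoint is the average of the coordinates:
x: (-10 + 19)/2 = 9/2
y: (20 + -15)/2 = 5/2
Midpoint = (9/2, 5/2)

(9/2, 5/2)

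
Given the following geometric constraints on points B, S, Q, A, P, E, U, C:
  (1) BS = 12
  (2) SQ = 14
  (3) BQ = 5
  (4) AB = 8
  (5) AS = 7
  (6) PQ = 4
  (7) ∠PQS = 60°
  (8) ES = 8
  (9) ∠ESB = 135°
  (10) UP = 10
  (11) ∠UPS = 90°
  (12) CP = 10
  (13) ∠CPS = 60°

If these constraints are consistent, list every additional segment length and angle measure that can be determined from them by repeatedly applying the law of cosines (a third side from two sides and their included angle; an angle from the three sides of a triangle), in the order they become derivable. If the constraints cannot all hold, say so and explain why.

The constraints are consistent. Derivable facts, in order:
After 1 step:
- BE ≈ 18.54
- SP = 2·√39
- ∠ABS = 34.09°
- ∠ASB = 39.84°
- ∠BAS = 106.07°
- ∠BQS = 56.63°
- ∠BSQ = 20.36°
- ∠QBS = 103°
After 2 steps:
- SC ≈ 11.45
- SU = 16
- ∠BES = 27.24°
- ∠EBS = 17.76°
- ∠PSQ = 16.1°
- ∠QPS = 103.9°
After 3 steps:
- ∠CSP = 49.14°
- ∠PCS = 70.86°
- ∠PSU = 38.68°
- ∠PUS = 51.32°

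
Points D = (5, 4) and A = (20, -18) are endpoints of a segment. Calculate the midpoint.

The midpoint is the average of the coordinates:
x: (5 + 20)/2 = 25/2
y: (4 + -18)/2 = -7
Midpoint = (25/2, -7)

(25/2, -7)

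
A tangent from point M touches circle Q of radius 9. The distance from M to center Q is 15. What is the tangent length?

tangent = √(d² - r²) = √(15² - 9²) = √(225 - 81) = √144 = 12

12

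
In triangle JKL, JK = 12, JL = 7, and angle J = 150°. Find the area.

When two sides and the included angle are known, the area formula is (1/2)ab sin(C).
The height from one side to the opposite vertex is 7 sin(150°) = 7/2.
Area = (1/2) * 12 * 7/2 = 21.

21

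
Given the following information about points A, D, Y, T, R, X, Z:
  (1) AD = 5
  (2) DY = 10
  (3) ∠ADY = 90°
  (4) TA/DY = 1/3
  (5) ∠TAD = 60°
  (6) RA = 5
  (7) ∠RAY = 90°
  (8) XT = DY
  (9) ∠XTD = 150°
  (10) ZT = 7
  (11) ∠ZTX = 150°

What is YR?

Step 1: By the law of cosines on triangle ADY: AY² = 5² + 10² − 2·5·10·cos(90°) = 125, so AY = 5·√5.
Step 2: By the law of cosines on triangle YAR: YR² = (5·√5)² + 5² − 2·5·√5·5·cos(90°) = 150, so YR = 5·√6.

Therefore, the length of YR = 5·√6.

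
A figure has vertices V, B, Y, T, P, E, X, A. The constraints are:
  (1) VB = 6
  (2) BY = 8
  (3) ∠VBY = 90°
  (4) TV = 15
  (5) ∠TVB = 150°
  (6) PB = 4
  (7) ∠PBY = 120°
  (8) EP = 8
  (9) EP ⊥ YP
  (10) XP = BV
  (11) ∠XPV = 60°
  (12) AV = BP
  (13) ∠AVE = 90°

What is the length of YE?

Step 1: By the law of cosines on triangle PBY: PY² = 4² + 8² − 2·4·8·cos(120°) = 112, so PY = 4·√7.
Step 2: By the law of cosines on triangle YPE: YE² = (4·√7)² + 8² − 2·4·√7·8·cos(90°) = 176, so YE = 4·√11.

Therefore, the length of YE = 4·√11.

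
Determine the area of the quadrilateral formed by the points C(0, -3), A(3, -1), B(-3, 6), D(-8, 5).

Using the Shoelace formula for a quadrilateral (vertices in order):
Area = (1/2)|sum of (x_i * y_(i+1) - x_(i+1) * y_i)|
Terms: (0*-1 - 3*-3) = 9, (3*6 - -3*-1) = 15, (-3*5 - -8*6) = 33, (-8*-3 - 0*5) = 24
Sum = 81
Area = (1/2)(81) = 81/2

81/2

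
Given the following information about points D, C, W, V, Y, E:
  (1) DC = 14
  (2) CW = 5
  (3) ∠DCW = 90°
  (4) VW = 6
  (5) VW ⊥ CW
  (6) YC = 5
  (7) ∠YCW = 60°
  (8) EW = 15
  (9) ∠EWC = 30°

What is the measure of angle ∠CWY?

Step 1: By the law of cosines on triangle WCY: WY² = 5² + 5² − 2·5·5·cos(60°) = 25, so WY = 5.
Step 2: By the inverse law of cosines on triangle CWY: cos(∠CWY) = (5² + 5² − 5²) / (2·5·5) = 25/50 = 0.5, so ∠CWY = 60°.

Therefore, the measure of angle ∠CWY = 60°.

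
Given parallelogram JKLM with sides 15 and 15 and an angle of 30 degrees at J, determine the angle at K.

In a parallelogram, consecutive angles are supplementary (sum to 180°).
angle K = 180 - angle J
angle K = 180 - 30
angle K = 150 degrees

150 degrees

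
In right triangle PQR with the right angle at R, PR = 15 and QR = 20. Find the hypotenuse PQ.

In a right triangle, the square of the hypotenuse equals the sum of the squares of the two legs.
The legs are 15 and 20, so the hypotenuse = sqrt(225 + 400) = sqrt(625) = 25.

25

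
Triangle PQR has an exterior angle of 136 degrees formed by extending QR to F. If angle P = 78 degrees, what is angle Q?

By the exterior angle theorem: exterior angle = sum of remote interior angles.
136 = 78 + angle Q
angle Q = 136 - 78 = 58 degrees

58 degrees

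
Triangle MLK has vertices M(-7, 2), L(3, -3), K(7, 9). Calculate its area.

Using the Shoelace formula for a triangle:
Area = (1/2)|x0(y1 - y2) + x1(y2 - y0) + x2(y0 - y1)|
Area = (1/2)|-7(-3 - 9) + 3(9 - 2) + 7(2 - -3)|
Area = (1/2)|84 + 21 + 35|
Area = (1/2)|140|
Area = (1/2)(140)
Area = 70

70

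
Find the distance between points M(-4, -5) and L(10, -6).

d = sqrt((14)^2 + (-1)^2) = sqrt(197)

sqrt(197)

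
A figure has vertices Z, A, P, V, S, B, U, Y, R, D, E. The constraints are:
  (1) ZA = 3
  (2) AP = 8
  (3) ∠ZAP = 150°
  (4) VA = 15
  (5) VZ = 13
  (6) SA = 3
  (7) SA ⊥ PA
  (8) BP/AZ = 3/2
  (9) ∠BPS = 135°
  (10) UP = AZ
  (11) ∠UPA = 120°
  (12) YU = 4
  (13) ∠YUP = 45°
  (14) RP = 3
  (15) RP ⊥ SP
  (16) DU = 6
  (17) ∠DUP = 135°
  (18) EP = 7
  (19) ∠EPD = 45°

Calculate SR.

Step 1: By the law of cosines on triangle SAP: SP² = 3² + 8² − 2·3·8·cos(90°) = 73, so SP = √73.
Step 2: By the law of cosines on triangle SPR: SR² = √73² + 3² − 2·√73·3·cos(90°) = 82, so SR = √82.

Therefore, the length of SR = √82.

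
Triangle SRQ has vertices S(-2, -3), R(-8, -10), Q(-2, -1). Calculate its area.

The Shoelace formula computes the area from vertex coordinates by summing cross products.
For vertices (-2,-3), (-8,-10), (-2,-1):
Signed sum = -2*-10 - -8*-3 + -8*-1 - -2*-10 + -2*-3 - -2*-1
= -4 + -12 + 4 = -12
Area = (1/2)|-12| = 6.

6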